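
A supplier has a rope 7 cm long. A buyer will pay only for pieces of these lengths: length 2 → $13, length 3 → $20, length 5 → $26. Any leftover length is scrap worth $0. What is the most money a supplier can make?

46

Consider every possible first cut. best[k] is the best of p[i]+best[k−i] over all sellable i≤k.
best[1] = 0
best[2] = 13
best[3] = 20
best[4] = 26  (first piece 2, then best[2]=13)
best[5] = 33  (first piece 2, then best[3]=20)
best[6] = 40  (first piece 3, then best[3]=20)
best[7] = 46  (first piece 2, then best[5]=33)
One optimal cutting: 3 + 2 + 2 → $46.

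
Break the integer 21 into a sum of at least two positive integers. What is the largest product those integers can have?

2187

Let g[k] be the best product for length k (with at least one cut). For each first piece i, the rest contributes max(k−i, g[k−i]).
g[2] = 1*max(1,0) = 1*1 = 1
g[3] = max(1*2, 2*1) = 2
g[4] = max(1*3, 2*2, 3*1) = 4
g[5] = max(1*4, 2*3, 3*2, 4*1) = 6
g[6] = max(1*6, 2*4, 3*3, 4*2, 5*1) = 9
g[7] = max(1*9, 2*6, 3*4, 4*3, 5*2, 6*1) = 12
g[8] = max(1*12, 2*9, 3*6, …, 6*2, 7*1) = 18
g[9] = max(1*18, 2*12, 3*9, …, 7*2, 8*1) = 27
g[10] = max(1*27, 2*18, 3*12, …, 8*2, 9*1) = 36
g[11] = max(1*36, 2*27, 3*18, …, 9*2, 10*1) = 54
g[12] = max(1*54, 2*36, 3*27, …, 10*2, 11*1) = 81
g[13] = max(1*81, 2*54, 3*36, …, 11*2, 12*1) = 108
g[14] = max(1*108, 2*81, 3*54, …, 12*2, 13*1) = 162
g[15] = max(1*162, 2*108, 3*81, …, 13*2, 14*1) = 243
g[16] = max(1*243, 2*162, 3*108, …, 14*2, 15*1) = 324
g[17] = max(1*324, 2*243, 3*162, …, 15*2, 16*1) = 486
g[18] = max(1*486, 2*324, 3*243, …, 16*2, 17*1) = 729
g[19] = max(1*729, 2*486, 3*324, …, 17*2, 18*1) = 972
g[20] = max(1*972, 2*729, 3*486, …, 18*2, 19*1) = 1458
g[21] = max(1*1458, 2*972, 3*729, …, 19*2, 20*1) = 2187
One optimal split: 3 + 3 + 3 + 3 + 3 + 3 + 3; product 3*3*3*3*3*3*3 = 2187.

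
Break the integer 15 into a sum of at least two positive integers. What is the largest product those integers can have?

243

Let f[k] be the best product for length k (with at least one cut). For each first piece i, the rest contributes max(k−i, f[k−i]).
f[2] = 1×max(1,0) = 1×1 = 1
f[3] = max(1×2, 2×1) = 2
f[4] = max(1×3, 2×2, 3×1) = 4
f[5] = max(1×4, 2×3, 3×2, 4×1) = 6
f[6] = max(1×6, 2×4, 3×3, 4×2, 5×1) = 9
f[7] = max(1×9, 2×6, 3×4, 4×3, 5×2, 6×1) = 12
f[8] = max(1×12, 2×9, 3×6, …, 6×2, 7×1) = 18
f[9] = max(1×18, 2×12, 3×9, …, 7×2, 8×1) = 27
f[10] = max(1×27, 2×18, 3×12, …, 8×2, 9×1) = 36
f[11] = max(1×36, 2×27, 3×18, …, 9×2, 10×1) = 54
f[12] = max(1×54, 2×36, 3×27, …, 10×2, 11×1) = 81
f[13] = max(1×81, 2×54, 3×36, …, 11×2, 12×1) = 108
f[14] = max(1×108, 2×81, 3×54, …, 12×2, 13×1) = 162
f[15] = max(1×162, 2×108, 3×81, …, 13×2, 14×1) = 243
One optimal split: 3 + 3 + 3 + 3 + 3; product 3×3×3×3×3 = 243.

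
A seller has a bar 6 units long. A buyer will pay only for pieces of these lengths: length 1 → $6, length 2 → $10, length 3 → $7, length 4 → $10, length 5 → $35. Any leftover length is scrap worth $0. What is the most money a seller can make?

41

Consider every possible first cut. best[k] is the best of p[i]+best[k−i] over all sellable i≤k.
best[1] = 6
best[2] = 12  (first piece 1, then best[1]=6)
best[3] = 18  (first piece 1, then best[2]=12)
best[4] = 24  (first piece 1, then best[3]=18)
best[5] = 35
best[6] = 41  (first piece 1, then best[5]=35)
One optimal cutting: 5 + 1 → $41.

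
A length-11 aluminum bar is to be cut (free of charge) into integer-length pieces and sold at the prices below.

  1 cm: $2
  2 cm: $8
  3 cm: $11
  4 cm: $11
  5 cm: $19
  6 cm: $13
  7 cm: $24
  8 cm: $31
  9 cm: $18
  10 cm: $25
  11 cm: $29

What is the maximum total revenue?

Consider every possible first cut. best[k] is the best of p[i]+best[k−i] over all sellable i≤k.
best[1] = 2
best[2] = max(2+2, 8+0) = 8
best[3] = max(2+8, 8+2, 11+0) = 11
best[4] = max(2+11, 8+8, 11+2, 11+0) = 16
best[5] = max(2+16, 8+11, 11+8, 11+2, 19+0) = 19
best[6] = max(2+19, 8+16, 11+11, 11+8, 19+2, 13+0) = 24
best[7] = max(2+24, 8+19, 11+16, …, 13+2, 24+0) = 27
best[8] = max(2+27, 8+24, 11+19, …, 24+2, 31+0) = 32
best[9] = max(2+32, 8+27, 11+24, …, 31+2, 18+0) = 35
best[10] = max(2+35, 8+32, 11+27, …, 18+2, 25+0) = 40
best[11] = max(2+40, 8+35, 11+32, …, 25+2, 29+0) = 43
One optimal cutting: 3 + 2 + 2 + 2 + 2 → $11 + $8 + $8 + $8 + $8 = $43.

43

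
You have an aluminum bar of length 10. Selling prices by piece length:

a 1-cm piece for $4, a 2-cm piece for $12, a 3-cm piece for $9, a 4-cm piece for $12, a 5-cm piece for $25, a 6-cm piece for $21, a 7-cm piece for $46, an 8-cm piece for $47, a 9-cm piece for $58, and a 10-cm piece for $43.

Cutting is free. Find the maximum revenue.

Build R[k] bottom-up: R[k] = max over allowed piece i of (p[i] + R[k−i]).
R[1] = 4
R[2] = max(4+4, 12+0) = 12
R[3] = max(4+12, 12+4, 9+0) = 16
R[4] = max(4+16, 12+12, 9+4, 12+0) = 24
R[5] = max(4+24, 12+16, 9+12, 12+4, 25+0) = 28
R[6] = max(4+28, 12+24, 9+16, 12+12, 25+4, 21+0) = 36
R[7] = max(4+36, 12+28, 9+24, …, 21+4, 46+0) = 46
R[8] = max(4+46, 12+36, 9+28, …, 46+4, 47+0) = 50
R[9] = max(4+50, 12+46, 9+36, …, 47+4, 58+0) = 58
R[10] = max(4+58, 12+50, 9+46, …, 58+4, 43+0) = 62
One optimal cutting: 7 + 2 + 1 → $46 + $12 + $4 = $62.

62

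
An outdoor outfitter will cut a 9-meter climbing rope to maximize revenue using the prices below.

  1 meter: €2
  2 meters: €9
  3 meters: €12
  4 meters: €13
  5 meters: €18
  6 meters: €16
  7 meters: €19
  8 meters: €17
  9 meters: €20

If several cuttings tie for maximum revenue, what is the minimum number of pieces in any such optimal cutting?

4

Let r[k] be the best obtainable value from length k. For each k, try every first piece i and keep the best of price[i] + r[k−i].
r[1] = 2
r[2] = 9
r[3] = 12
r[4] = 18  (first piece 2, then r[2]=9)
r[5] = 21  (first piece 2, then r[3]=12)
r[6] = 27  (first piece 2, then r[4]=18)
r[7] = 30  (first piece 2, then r[5]=21)
r[8] = 36  (first piece 2, then r[6]=27)
r[9] = 39  (first piece 2, then r[7]=30)
Maximum revenue is €39.
Now minimize piece count subject to staying optimal: for each k, pieces[k] = 1 + min over i with p[i]+r[k−i]=r[k] of pieces[k−i].
pieces[6] = 3
pieces[7] = 3
pieces[8] = 4
pieces[9] = 4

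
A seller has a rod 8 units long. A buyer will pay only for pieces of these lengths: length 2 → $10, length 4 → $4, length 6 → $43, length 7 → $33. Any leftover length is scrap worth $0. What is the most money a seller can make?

Consider every possible first cut. best[k] is the best of p[i]+best[k−i] over all sellable i≤k.
best[1] = 0
best[2] = 10
best[3] = 10
best[4] = max(10+10, 4+0) = 20
best[5] = max(10+10, 4+0) = 20
best[6] = max(10+20, 4+10, 43+0) = 43
best[7] = max(10+20, 4+10, 43+0, 33+0) = 43
best[8] = max(10+43, 4+20, 43+10, 33+0) = 53
One optimal cutting: 6 + 2 → $53.

53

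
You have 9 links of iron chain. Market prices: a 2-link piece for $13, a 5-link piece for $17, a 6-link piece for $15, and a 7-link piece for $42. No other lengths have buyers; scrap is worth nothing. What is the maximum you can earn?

55

Consider every possible first cut. f[k] is the best of p[i]+f[k−i] over all sellable i≤k.
f[1] = 0
f[2] = 13
f[3] = 13
f[4] = 26  (first piece 2, then f[2]=13)
f[5] = 26
f[6] = 39  (first piece 2, then f[4]=26)
f[7] = 42
f[8] = 52  (first piece 2, then f[6]=39)
f[9] = 55  (first piece 2, then f[7]=42)
One optimal cutting: 7 + 2 → $55.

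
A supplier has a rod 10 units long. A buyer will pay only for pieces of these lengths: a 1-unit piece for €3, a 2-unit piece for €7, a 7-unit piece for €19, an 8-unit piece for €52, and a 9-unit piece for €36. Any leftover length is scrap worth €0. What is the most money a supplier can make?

Consider every possible first cut. f[k] is the best of p[i]+f[k−i] over all sellable i≤k.
f[1] = 3
f[2] = 7
f[3] = 10  (first piece 1, then f[2]=7)
f[4] = 14  (first piece 2, then f[2]=7)
f[5] = 17  (first piece 1, then f[4]=14)
f[6] = 21  (first piece 2, then f[4]=14)
f[7] = 24  (first piece 1, then f[6]=21)
f[8] = 52
f[9] = 55  (first piece 1, then f[8]=52)
f[10] = 59  (first piece 2, then f[8]=52)
One optimal cutting: 8 + 2 → €59.

59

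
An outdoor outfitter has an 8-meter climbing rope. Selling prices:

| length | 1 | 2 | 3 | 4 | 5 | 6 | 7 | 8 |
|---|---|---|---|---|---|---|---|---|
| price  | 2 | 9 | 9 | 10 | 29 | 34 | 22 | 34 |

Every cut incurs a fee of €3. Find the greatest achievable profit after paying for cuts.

40

Let r[k] be the best obtainable value from length k. For each k, try every first piece i and keep the best of price[i] + r[k−i] minus the 3 cut fee when i<k.
r[1] = 2
r[2] = 9
r[3] = 9
r[4] = 15  (first piece 2, then r[2]=9)
r[5] = 29
r[6] = 34
r[7] = 35  (first piece 2, then r[5]=29)
r[8] = 40  (first piece 2, then r[6]=34)
One optimal plan: pieces 6 + 2 (1 cut) → €43 − €3 = €40.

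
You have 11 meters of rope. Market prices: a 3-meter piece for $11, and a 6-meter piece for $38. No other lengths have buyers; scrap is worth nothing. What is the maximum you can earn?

49

Consider every possible first cut. f[k] is the best of p[i]+f[k−i] over all sellable i≤k.
f[1] = 0
f[2] = 0
f[3] = 11
f[4] = 11
f[5] = 11
f[6] = max(11+11, 38+0) = 38
f[7] = max(11+11, 38+0) = 38
f[8] = max(11+11, 38+0) = 38
f[9] = max(11+38, 38+11) = 49
f[10] = max(11+38, 38+11) = 49
f[11] = max(11+38, 38+11) = 49
One optimal cutting: pieces 6 + 3 with 2 meters of scrap → $49.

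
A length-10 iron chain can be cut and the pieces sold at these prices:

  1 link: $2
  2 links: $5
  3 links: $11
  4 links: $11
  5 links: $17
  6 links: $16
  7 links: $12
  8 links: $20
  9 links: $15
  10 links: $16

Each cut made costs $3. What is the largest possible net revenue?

Build v[k] bottom-up: v[k] = max over allowed piece i of (p[i] + v[k−i]) − 3 per cut.
v[1] = 2
v[2] = max(2+2-3, 5+0) = 5
v[3] = max(2+5-3, 5+2-3, 11+0) = 11
v[4] = max(2+11-3, 5+5-3, 11+2-3, 11+0) = 11
v[5] = max(2+11-3, 5+11-3, 11+5-3, 11+2-3, 17+0) = 17
v[6] = max(2+17-3, 5+11-3, 11+11-3, 11+5-3, 17+2-3, 16+0) = 19
v[7] = max(2+19-3, 5+17-3, 11+11-3, …, 16+2-3, 12+0) = 19
v[8] = max(2+19-3, 5+19-3, 11+17-3, …, 12+2-3, 20+0) = 25
v[9] = max(2+25-3, 5+19-3, 11+19-3, …, 20+2-3, 15+0) = 27
v[10] = max(2+27-3, 5+25-3, 11+19-3, …, 15+2-3, 16+0) = 31
One optimal plan: pieces 5 + 5 (1 cut) → $34 − $3 = $31.

31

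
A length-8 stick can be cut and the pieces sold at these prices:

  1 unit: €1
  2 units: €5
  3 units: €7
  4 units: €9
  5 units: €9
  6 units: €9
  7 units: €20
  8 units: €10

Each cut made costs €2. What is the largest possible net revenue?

19

Let v[k] be the best obtainable value from length k. For each k, try every first piece i and keep the best of price[i] + v[k−i] minus the 2 cut fee when i<k.
v[1] = 1
v[2] = max(1+1-2, 5+0) = 5
v[3] = max(1+5-2, 5+1-2, 7+0) = 7
v[4] = max(1+7-2, 5+5-2, 7+1-2, 9+0) = 9
v[5] = max(1+9-2, 5+7-2, 7+5-2, 9+1-2, 9+0) = 10
v[6] = max(1+10-2, 5+9-2, 7+7-2, 9+5-2, 9+1-2, 9+0) = 12
v[7] = max(1+12-2, 5+10-2, 7+9-2, …, 9+1-2, 20+0) = 20
v[8] = max(1+20-2, 5+12-2, 7+10-2, …, 20+1-2, 10+0) = 19
One optimal plan: pieces 7 + 1 (1 cut) → €21 − €2 = €19.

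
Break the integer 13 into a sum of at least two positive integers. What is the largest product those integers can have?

108

Let g[k] be the best product for length k (with at least one cut). For each first piece i, the rest contributes max(k−i, g[k−i]).
Small cases: g[2]=1, g[3]=2, g[4]=4, g[5]=6, g[6]=9, g[7]=12.
g[8] = 2*max(6,9) = 2*9 = 18
g[9] = 3*max(6,9) = 3*9 = 27
g[10] = 2*max(8,18) = 2*18 = 36
g[11] = 2*max(9,27) = 2*27 = 54
g[12] = 3*max(9,27) = 3*27 = 81
g[13] = 2*max(11,54) = 2*54 = 108
One optimal split: 3 + 3 + 3 + 2 + 2; product 3*3*3*2*2 = 108.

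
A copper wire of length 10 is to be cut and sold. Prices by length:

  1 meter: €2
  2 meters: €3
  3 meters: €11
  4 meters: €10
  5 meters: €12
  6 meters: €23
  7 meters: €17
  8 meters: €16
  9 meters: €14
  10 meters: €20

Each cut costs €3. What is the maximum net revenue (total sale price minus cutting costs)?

30

Consider every possible first cut. r[k] is the best of p[i]+r[k−i] over all sellable i≤k, charging 3 whenever i<k.
r[1] = 2
r[2] = 3
r[3] = 11
r[4] = 10  (first piece 1, then r[3]=11)
r[5] = 12
r[6] = 23
r[7] = 22  (first piece 1, then r[6]=23)
r[8] = 23  (first piece 2, then r[6]=23)
r[9] = 31  (first piece 3, then r[6]=23)
r[10] = 30  (first piece 1, then r[9]=31)
One optimal plan: pieces 6 + 3 + 1 (2 cuts) → €36 − €6 = €30.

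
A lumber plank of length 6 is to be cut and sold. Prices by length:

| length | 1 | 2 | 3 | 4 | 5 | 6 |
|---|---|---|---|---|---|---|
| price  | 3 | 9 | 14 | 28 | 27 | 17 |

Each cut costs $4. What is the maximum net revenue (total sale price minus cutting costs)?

33

Let net[k] be the best obtainable value from length k. For each k, try every first piece i and keep the best of price[i] + net[k−i] minus the 4 cut fee when i<k.
net[1] = 3
net[2] = 9
net[3] = 14
net[4] = 28
net[5] = 27  (first piece 1, then net[4]=28)
net[6] = 33  (first piece 2, then net[4]=28)
One optimal plan: pieces 4 + 2 (1 cut) → $37 − $4 = $33.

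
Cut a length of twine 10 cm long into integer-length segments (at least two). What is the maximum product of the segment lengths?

36

Fill P[k] for k=2..10: at each k try every first piece i and multiply by the better of (k−i) uncut or P[k−i].
P[2] = 1·max(1,0) = 1·1 = 1
P[3] = 1·max(2,1) = 1·2 = 2
P[4] = 2·max(2,1) = 2·2 = 4
P[5] = 2·max(3,2) = 2·3 = 6
P[6] = 3·max(3,2) = 3·3 = 9
P[7] = 2·max(5,6) = 2·6 = 12
P[8] = 2·max(6,9) = 2·9 = 18
P[9] = 3·max(6,9) = 3·9 = 27
P[10] = 2·max(8,18) = 2·18 = 36
One optimal split: 3 + 3 + 2 + 2; product 3·3·2·2 = 36.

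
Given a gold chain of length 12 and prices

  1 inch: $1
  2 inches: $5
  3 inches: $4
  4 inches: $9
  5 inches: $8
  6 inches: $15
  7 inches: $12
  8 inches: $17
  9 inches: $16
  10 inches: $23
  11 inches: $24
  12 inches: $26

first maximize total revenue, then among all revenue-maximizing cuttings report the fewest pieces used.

2

Build r[k] bottom-up: r[k] = max over allowed piece i of (p[i] + r[k−i]).
r[1] = 1
r[2] = 5
r[3] = 6  (first piece 1, then r[2]=5)
r[4] = 10  (first piece 2, then r[2]=5)
r[5] = 11  (first piece 1, then r[4]=10)
r[6] = 15  (first piece 2, then r[4]=10)
r[7] = 16  (first piece 1, then r[6]=15)
r[8] = 20  (first piece 2, then r[6]=15)
r[9] = 21  (first piece 1, then r[8]=20)
r[10] = 25  (first piece 2, then r[8]=20)
r[11] = 26  (first piece 1, then r[10]=25)
r[12] = 30  (first piece 2, then r[10]=25)
Maximum revenue is $30.
Now minimize piece count subject to staying optimal: for each k, pieces[k] = 1 + min over i with p[i]+r[k−i]=r[k] of pieces[k−i].
pieces[9] = 3
pieces[10] = 3
pieces[11] = 4
pieces[12] = 2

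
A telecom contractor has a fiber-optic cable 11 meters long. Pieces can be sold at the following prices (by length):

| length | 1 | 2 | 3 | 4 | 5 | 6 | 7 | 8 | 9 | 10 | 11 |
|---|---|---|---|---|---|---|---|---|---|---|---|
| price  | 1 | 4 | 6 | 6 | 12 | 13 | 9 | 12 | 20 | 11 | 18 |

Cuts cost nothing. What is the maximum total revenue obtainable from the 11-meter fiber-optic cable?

Consider every possible first cut. R[k] is the best of p[i]+R[k−i] over all sellable i≤k.
R[1] = 1
R[2] = max(1+1, 4+0) = 4
R[3] = max(1+4, 4+1, 6+0) = 6
R[4] = max(1+6, 4+4, 6+1, 6+0) = 8
R[5] = max(1+8, 4+6, 6+4, 6+1, 12+0) = 12
R[6] = max(1+12, 4+8, 6+6, 6+4, 12+1, 13+0) = 13
R[7] = max(1+13, 4+12, 6+8, …, 13+1, 9+0) = 16
R[8] = max(1+16, 4+13, 6+12, …, 9+1, 12+0) = 18
R[9] = max(1+18, 4+16, 6+13, …, 12+1, 20+0) = 20
R[10] = max(1+20, 4+18, 6+16, …, 20+1, 11+0) = 24
R[11] = max(1+24, 4+20, 6+18, …, 11+1, 18+0) = 25
One optimal cutting: 5 + 5 + 1 → $12 + $12 + $1 = $25.

25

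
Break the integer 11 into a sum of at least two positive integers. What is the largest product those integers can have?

Let f[k] be the best product for length k (with at least one cut). For each first piece i, the rest contributes max(k−i, f[k−i]).
f[2] = 1×max(1,0) = 1×1 = 1
f[3] = max(1×2, 2×1) = 2
f[4] = max(1×3, 2×2, 3×1) = 4
f[5] = max(1×4, 2×3, 3×2, 4×1) = 6
f[6] = max(1×6, 2×4, 3×3, 4×2, 5×1) = 9
f[7] = max(1×9, 2×6, 3×4, 4×3, 5×2, 6×1) = 12
f[8] = max(1×12, 2×9, 3×6, …, 6×2, 7×1) = 18
f[9] = max(1×18, 2×12, 3×9, …, 7×2, 8×1) = 27
f[10] = max(1×27, 2×18, 3×12, …, 8×2, 9×1) = 36
f[11] = max(1×36, 2×27, 3×18, …, 9×2, 10×1) = 54
One optimal split: 3 + 3 + 3 + 2; product 3×3×3×2 = 54.

54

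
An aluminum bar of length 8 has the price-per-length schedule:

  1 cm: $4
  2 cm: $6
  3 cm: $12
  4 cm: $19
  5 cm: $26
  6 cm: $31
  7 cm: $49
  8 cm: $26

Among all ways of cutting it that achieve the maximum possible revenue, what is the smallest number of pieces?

2

Build r[k] bottom-up: r[k] = max over allowed piece i of (p[i] + r[k−i]).
r[1] = 4
r[2] = 8  (first piece 1, then r[1]=4)
r[3] = 12  (first piece 1, then r[2]=8)
r[4] = 19
r[5] = 26
r[6] = 31
r[7] = 49
r[8] = 53  (first piece 1, then r[7]=49)
Maximum revenue is $53.
Now minimize piece count subject to staying optimal: for each k, pieces[k] = 1 + min over i with p[i]+r[k−i]=r[k] of pieces[k−i].
pieces[5] = 1
pieces[6] = 1
pieces[7] = 1
pieces[8] = 2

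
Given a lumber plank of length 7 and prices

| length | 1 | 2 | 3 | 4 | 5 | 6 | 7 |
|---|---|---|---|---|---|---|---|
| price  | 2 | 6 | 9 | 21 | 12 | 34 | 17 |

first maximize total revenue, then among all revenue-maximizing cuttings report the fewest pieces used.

Build r[k] bottom-up: r[k] = max over allowed piece i of (p[i] + r[k−i]).
r[1] = 2
r[2] = 6
r[3] = 9
r[4] = 21
r[5] = 23  (first piece 1, then r[4]=21)
r[6] = 34
r[7] = 36  (first piece 1, then r[6]=34)
Maximum revenue is $36.
Now minimize piece count subject to staying optimal: for each k, pieces[k] = 1 + min over i with p[i]+r[k−i]=r[k] of pieces[k−i].
pieces[4] = 1
pieces[5] = 2
pieces[6] = 1
pieces[7] = 2

2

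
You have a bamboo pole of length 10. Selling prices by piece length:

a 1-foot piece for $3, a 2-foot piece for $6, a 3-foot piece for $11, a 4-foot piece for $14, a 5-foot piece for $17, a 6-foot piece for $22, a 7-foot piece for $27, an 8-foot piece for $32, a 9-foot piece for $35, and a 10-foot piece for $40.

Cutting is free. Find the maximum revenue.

40

Consider every possible first cut. R[k] is the best of p[i]+R[k−i] over all sellable i≤k.
R[1] = 3
R[2] = max(3+3, 6+0) = 6
R[3] = max(3+6, 6+3, 11+0) = 11
R[4] = max(3+11, 6+6, 11+3, 14+0) = 14
R[5] = max(3+14, 6+11, 11+6, 14+3, 17+0) = 17
R[6] = max(3+17, 6+14, 11+11, 14+6, 17+3, 22+0) = 22
R[7] = max(3+22, 6+17, 11+14, …, 22+3, 27+0) = 27
R[8] = max(3+27, 6+22, 11+17, …, 27+3, 32+0) = 32
R[9] = max(3+32, 6+27, 11+22, …, 32+3, 35+0) = 35
R[10] = max(3+35, 6+32, 11+27, …, 35+3, 40+0) = 40
Best is to sell the whole 10-foot piece uncut for $40.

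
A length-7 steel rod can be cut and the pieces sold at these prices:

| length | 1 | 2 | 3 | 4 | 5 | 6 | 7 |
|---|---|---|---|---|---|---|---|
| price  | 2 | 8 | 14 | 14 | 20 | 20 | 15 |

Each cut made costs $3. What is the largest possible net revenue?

Build r[k] bottom-up: r[k] = max over allowed piece i of (p[i] + r[k−i]) − 3 per cut.
r[1] = 2
r[2] = max(2+2-3, 8+0) = 8
r[3] = max(2+8-3, 8+2-3, 14+0) = 14
r[4] = max(2+14-3, 8+8-3, 14+2-3, 14+0) = 14
r[5] = max(2+14-3, 8+14-3, 14+8-3, 14+2-3, 20+0) = 20
r[6] = max(2+20-3, 8+14-3, 14+14-3, 14+8-3, 20+2-3, 20+0) = 25
r[7] = max(2+25-3, 8+20-3, 14+14-3, …, 20+2-3, 15+0) = 25
One optimal plan: pieces 5 + 2 (1 cut) → $28 − $3 = $25.

25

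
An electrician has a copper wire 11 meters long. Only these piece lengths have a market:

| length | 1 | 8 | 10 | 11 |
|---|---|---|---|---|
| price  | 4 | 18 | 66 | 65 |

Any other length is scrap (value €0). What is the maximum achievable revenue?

Let f[k] be the best obtainable value from length k. For each k, try every first piece i and keep the best of price[i] + f[k−i].
f[1] = 4
f[2] = 8  (first piece 1, then f[1]=4)
f[3] = 12  (first piece 1, then f[2]=8)
f[4] = 16  (first piece 1, then f[3]=12)
f[5] = 20  (first piece 1, then f[4]=16)
f[6] = 24  (first piece 1, then f[5]=20)
f[7] = 28  (first piece 1, then f[6]=24)
f[8] = max(4+28, 18+0) = 32
f[9] = max(4+32, 18+4) = 36
f[10] = max(4+36, 18+8, 66+0) = 66
f[11] = max(4+66, 18+12, 66+4, 65+0) = 70
One optimal cutting: 10 + 1 → €70.

70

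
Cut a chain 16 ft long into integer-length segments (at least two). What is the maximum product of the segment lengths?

324

Let g[k] be the best product for length k (with at least one cut). For each first piece i, the rest contributes max(k−i, g[k−i]).
g[2] = 1·max(1,0) = 1·1 = 1
g[3] = 1·max(2,1) = 1·2 = 2
g[4] = 2·max(2,1) = 2·2 = 4
g[5] = 2·max(3,2) = 2·3 = 6
g[6] = 3·max(3,2) = 3·3 = 9
g[7] = 2·max(5,6) = 2·6 = 12
g[8] = 2·max(6,9) = 2·9 = 18
g[9] = 3·max(6,9) = 3·9 = 27
g[10] = 2·max(8,18) = 2·18 = 36
g[11] = 2·max(9,27) = 2·27 = 54
g[12] = 3·max(9,27) = 3·27 = 81
g[13] = 2·max(11,54) = 2·54 = 108
g[14] = 2·max(12,81) = 2·81 = 162
g[15] = 3·max(12,81) = 3·81 = 243
g[16] = 2·max(14,162) = 2·162 = 324
One optimal split: 3 + 3 + 3 + 3 + 2 + 2; product 3·3·3·3·2·2 = 324.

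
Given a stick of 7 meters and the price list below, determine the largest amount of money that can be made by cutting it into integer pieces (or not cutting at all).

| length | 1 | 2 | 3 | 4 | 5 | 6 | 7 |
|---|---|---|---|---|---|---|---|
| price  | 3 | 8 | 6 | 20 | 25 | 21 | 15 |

Consider every possible first cut. R[k] is the best of p[i]+R[k−i] over all sellable i≤k.
R[1] = 3
R[2] = 8
R[3] = 11  (first piece 1, then R[2]=8)
R[4] = 20
R[5] = 25
R[6] = 28  (first piece 1, then R[5]=25)
R[7] = 33  (first piece 2, then R[5]=25)
One optimal cutting: 5 + 2 → 25 + 8 = 33.

33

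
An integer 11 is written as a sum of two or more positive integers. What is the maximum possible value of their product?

Define P[k] = max over 1≤i<k of i · max(k−i, P[k−i]); the inner max lets the remainder stay uncut if that's better.
P[2] = 1*max(1,0) = 1*1 = 1
P[3] = max(1*2, 2*1) = 2
P[4] = max(1*3, 2*2, 3*1) = 4
P[5] = max(1*4, 2*3, 3*2, 4*1) = 6
P[6] = max(1*6, 2*4, 3*3, 4*2, 5*1) = 9
P[7] = max(1*9, 2*6, 3*4, 4*3, 5*2, 6*1) = 12
P[8] = max(1*12, 2*9, 3*6, …, 6*2, 7*1) = 18
P[9] = max(1*18, 2*12, 3*9, …, 7*2, 8*1) = 27
P[10] = max(1*27, 2*18, 3*12, …, 8*2, 9*1) = 36
P[11] = max(1*36, 2*27, 3*18, …, 9*2, 10*1) = 54
One optimal split: 3 + 3 + 3 + 2; product 3*3*3*2 = 54.

54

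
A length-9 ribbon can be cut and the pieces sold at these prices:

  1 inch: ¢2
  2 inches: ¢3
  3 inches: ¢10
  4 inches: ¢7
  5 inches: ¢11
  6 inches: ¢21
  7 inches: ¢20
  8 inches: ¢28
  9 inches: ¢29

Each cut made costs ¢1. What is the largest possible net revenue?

30

Let net[k] be the best obtainable value from length k. For each k, try every first piece i and keep the best of price[i] + net[k−i] minus the 1 cut fee when i<k.
net[1] = 2
net[2] = max(2+2-1, 3+0) = 3
net[3] = max(2+3-1, 3+2-1, 10+0) = 10
net[4] = max(2+10-1, 3+3-1, 10+2-1, 7+0) = 11
net[5] = max(2+11-1, 3+10-1, 10+3-1, 7+2-1, 11+0) = 12
net[6] = max(2+12-1, 3+11-1, 10+10-1, 7+3-1, 11+2-1, 21+0) = 21
net[7] = max(2+21-1, 3+12-1, 10+11-1, …, 21+2-1, 20+0) = 22
net[8] = max(2+22-1, 3+21-1, 10+12-1, …, 20+2-1, 28+0) = 28
net[9] = max(2+28-1, 3+22-1, 10+21-1, …, 28+2-1, 29+0) = 30
One optimal plan: pieces 6 + 3 (1 cut) → ¢31 − ¢1 = ¢30.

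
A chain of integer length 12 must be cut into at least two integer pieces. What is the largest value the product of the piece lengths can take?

Fill P[k] for k=2..12: at each k try every first piece i and multiply by the better of (k−i) uncut or P[k−i].
P[2] = 1*max(1,0) = 1*1 = 1
P[3] = max(1*2, 2*1) = 2
P[4] = max(1*3, 2*2, 3*1) = 4
P[5] = max(1*4, 2*3, 3*2, 4*1) = 6
P[6] = max(1*6, 2*4, 3*3, 4*2, 5*1) = 9
P[7] = max(1*9, 2*6, 3*4, 4*3, 5*2, 6*1) = 12
P[8] = max(1*12, 2*9, 3*6, …, 6*2, 7*1) = 18
P[9] = max(1*18, 2*12, 3*9, …, 7*2, 8*1) = 27
P[10] = max(1*27, 2*18, 3*12, …, 8*2, 9*1) = 36
P[11] = max(1*36, 2*27, 3*18, …, 9*2, 10*1) = 54
P[12] = max(1*54, 2*36, 3*27, …, 10*2, 11*1) = 81
One optimal split: 3 + 3 + 3 + 3; product 3*3*3*3 = 81.

81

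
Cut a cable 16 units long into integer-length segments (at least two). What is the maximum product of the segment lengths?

Let prod[k] be the best product for length k (with at least one cut). For each first piece i, the rest contributes max(k−i, prod[k−i]).
prod[2] = 1·max(1,0) = 1·1 = 1
prod[3] = 1·max(2,1) = 1·2 = 2
prod[4] = 2·max(2,1) = 2·2 = 4
prod[5] = 2·max(3,2) = 2·3 = 6
prod[6] = 3·max(3,2) = 3·3 = 9
prod[7] = 2·max(5,6) = 2·6 = 12
prod[8] = 2·max(6,9) = 2·9 = 18
prod[9] = 3·max(6,9) = 3·9 = 27
prod[10] = 2·max(8,18) = 2·18 = 36
prod[11] = 2·max(9,27) = 2·27 = 54
prod[12] = 3·max(9,27) = 3·27 = 81
prod[13] = 2·max(11,54) = 2·54 = 108
prod[14] = 2·max(12,81) = 2·81 = 162
prod[15] = 3·max(12,81) = 3·81 = 243
prod[16] = 2·max(14,162) = 2·162 = 324
One optimal split: 3 + 3 + 3 + 3 + 2 + 2; product 3·3·3·3·2·2 = 324.

324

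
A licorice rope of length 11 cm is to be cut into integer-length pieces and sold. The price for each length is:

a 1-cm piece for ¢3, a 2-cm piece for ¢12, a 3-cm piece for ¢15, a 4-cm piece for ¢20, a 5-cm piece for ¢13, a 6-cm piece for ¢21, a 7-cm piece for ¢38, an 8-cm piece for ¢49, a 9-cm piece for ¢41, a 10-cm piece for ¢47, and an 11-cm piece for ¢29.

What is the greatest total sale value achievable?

64

Build v[k] bottom-up: v[k] = max over allowed piece i of (p[i] + v[k−i]).
v[1] = 3
v[2] = 12
v[3] = 15  (first piece 1, then v[2]=12)
v[4] = 24  (first piece 2, then v[2]=12)
v[5] = 27  (first piece 1, then v[4]=24)
v[6] = 36  (first piece 2, then v[4]=24)
v[7] = 39  (first piece 1, then v[6]=36)
v[8] = 49
v[9] = 52  (first piece 1, then v[8]=49)
v[10] = 61  (first piece 2, then v[8]=49)
v[11] = 64  (first piece 1, then v[10]=61)
One optimal cutting: 8 + 2 + 1 → ¢49 + ¢12 + ¢3 = ¢64.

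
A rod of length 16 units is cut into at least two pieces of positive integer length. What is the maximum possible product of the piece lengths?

324

Let g[k] be the best product for length k (with at least one cut). For each first piece i, the rest contributes max(k−i, g[k−i]).
g[2] = 1×max(1,0) = 1×1 = 1
g[3] = 1×max(2,1) = 1×2 = 2
g[4] = 2×max(2,1) = 2×2 = 4
g[5] = 2×max(3,2) = 2×3 = 6
g[6] = 3×max(3,2) = 3×3 = 9
g[7] = 2×max(5,6) = 2×6 = 12
g[8] = 2×max(6,9) = 2×9 = 18
g[9] = 3×max(6,9) = 3×9 = 27
g[10] = 2×max(8,18) = 2×18 = 36
g[11] = 2×max(9,27) = 2×27 = 54
g[12] = 3×max(9,27) = 3×27 = 81
g[13] = 2×max(11,54) = 2×54 = 108
g[14] = 2×max(12,81) = 2×81 = 162
g[15] = 3×max(12,81) = 3×81 = 243
g[16] = 2×max(14,162) = 2×162 = 324
One optimal split: 3 + 3 + 3 + 3 + 2 + 2; product 3×3×3×3×2×2 = 324.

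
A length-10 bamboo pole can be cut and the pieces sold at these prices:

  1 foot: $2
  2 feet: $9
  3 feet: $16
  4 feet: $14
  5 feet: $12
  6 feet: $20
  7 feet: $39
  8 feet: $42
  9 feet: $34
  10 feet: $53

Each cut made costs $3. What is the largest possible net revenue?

Consider every possible first cut. v[k] is the best of p[i]+v[k−i] over all sellable i≤k, charging 3 whenever i<k.
v[1] = 2
v[2] = 9
v[3] = 16
v[4] = 15  (first piece 1, then v[3]=16)
v[5] = 22  (first piece 2, then v[3]=16)
v[6] = 29  (first piece 3, then v[3]=16)
v[7] = 39
v[8] = 42
v[9] = 45  (first piece 2, then v[7]=39)
v[10] = 53
Best is to make no cuts and sell whole for $53.

53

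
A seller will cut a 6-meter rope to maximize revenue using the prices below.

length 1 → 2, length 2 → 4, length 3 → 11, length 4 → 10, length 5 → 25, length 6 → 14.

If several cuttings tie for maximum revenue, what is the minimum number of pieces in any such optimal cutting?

Build r[k] bottom-up: r[k] = max over allowed piece i of (p[i] + r[k−i]).
r[1] = 2
r[2] = 4  (first piece 1, then r[1]=2)
r[3] = 11
r[4] = 13  (first piece 1, then r[3]=11)
r[5] = 25
r[6] = 27  (first piece 1, then r[5]=25)
Maximum revenue is 27.
Now minimize piece count subject to staying optimal: for each k, pieces[k] = 1 + min over i with p[i]+r[k−i]=r[k] of pieces[k−i].
pieces[3] = 1
pieces[4] = 2
pieces[5] = 1
pieces[6] = 2

2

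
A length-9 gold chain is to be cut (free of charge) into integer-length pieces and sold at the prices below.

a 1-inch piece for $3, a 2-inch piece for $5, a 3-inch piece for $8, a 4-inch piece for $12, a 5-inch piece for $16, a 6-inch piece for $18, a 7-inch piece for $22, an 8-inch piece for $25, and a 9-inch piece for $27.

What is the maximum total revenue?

28

Consider every possible first cut. r[k] is the best of p[i]+r[k−i] over all sellable i≤k.
r[1] = 3
r[2] = max(3+3, 5+0) = 6
r[3] = max(3+6, 5+3, 8+0) = 9
r[4] = max(3+9, 5+6, 8+3, 12+0) = 12
r[5] = max(3+12, 5+9, 8+6, 12+3, 16+0) = 16
r[6] = max(3+16, 5+12, 8+9, 12+6, 16+3, 18+0) = 19
r[7] = max(3+19, 5+16, 8+12, …, 18+3, 22+0) = 22
r[8] = max(3+22, 5+19, 8+16, …, 22+3, 25+0) = 25
r[9] = max(3+25, 5+22, 8+19, …, 25+3, 27+0) = 28
One optimal cutting: 5 + 1 + 1 + 1 + 1 → $16 + $3 + $3 + $3 + $3 = $28.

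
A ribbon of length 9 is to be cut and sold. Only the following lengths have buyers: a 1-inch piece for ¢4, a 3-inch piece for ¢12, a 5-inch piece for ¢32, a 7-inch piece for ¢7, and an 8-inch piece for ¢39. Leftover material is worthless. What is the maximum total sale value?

Build best[k] bottom-up: best[k] = max over allowed piece i of (p[i] + best[k−i]).
best[1] = 4
best[2] = 8  (first piece 1, then best[1]=4)
best[3] = 12  (first piece 1, then best[2]=8)
best[4] = 16  (first piece 1, then best[3]=12)
best[5] = 32
best[6] = 36  (first piece 1, then best[5]=32)
best[7] = 40  (first piece 1, then best[6]=36)
best[8] = 44  (first piece 1, then best[7]=40)
best[9] = 48  (first piece 1, then best[8]=44)
One optimal cutting: 5 + 1 + 1 + 1 + 1 → ¢48.

48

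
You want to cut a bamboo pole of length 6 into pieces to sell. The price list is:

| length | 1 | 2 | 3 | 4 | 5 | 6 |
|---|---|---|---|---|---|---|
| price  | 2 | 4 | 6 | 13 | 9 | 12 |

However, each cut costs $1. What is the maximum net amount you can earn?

16

Build v[k] bottom-up: v[k] = max over allowed piece i of (p[i] + v[k−i]) − 1 per cut.
v[1] = 2
v[2] = max(2+2-1, 4+0) = 4
v[3] = max(2+4-1, 4+2-1, 6+0) = 6
v[4] = max(2+6-1, 4+4-1, 6+2-1, 13+0) = 13
v[5] = max(2+13-1, 4+6-1, 6+4-1, 13+2-1, 9+0) = 14
v[6] = max(2+14-1, 4+13-1, 6+6-1, 13+4-1, 9+2-1, 12+0) = 16
One optimal plan: pieces 4 + 2 (1 cut) → $17 − $1 = $16.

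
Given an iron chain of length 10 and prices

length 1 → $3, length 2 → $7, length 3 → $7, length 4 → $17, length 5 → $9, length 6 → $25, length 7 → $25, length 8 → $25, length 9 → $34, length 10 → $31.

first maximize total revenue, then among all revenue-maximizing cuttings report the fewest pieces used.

2

Build r[k] bottom-up: r[k] = max over allowed piece i of (p[i] + r[k−i]).
r[1] = 3
r[2] = 7
r[3] = 10  (first piece 1, then r[2]=7)
r[4] = 17
r[5] = 20  (first piece 1, then r[4]=17)
r[6] = 25
r[7] = 28  (first piece 1, then r[6]=25)
r[8] = 34  (first piece 4, then r[4]=17)
r[9] = 37  (first piece 1, then r[8]=34)
r[10] = 42  (first piece 4, then r[6]=25)
Maximum revenue is $42.
Now minimize piece count subject to staying optimal: for each k, pieces[k] = 1 + min over i with p[i]+r[k−i]=r[k] of pieces[k−i].
pieces[7] = 2
pieces[8] = 2
pieces[9] = 3
pieces[10] = 2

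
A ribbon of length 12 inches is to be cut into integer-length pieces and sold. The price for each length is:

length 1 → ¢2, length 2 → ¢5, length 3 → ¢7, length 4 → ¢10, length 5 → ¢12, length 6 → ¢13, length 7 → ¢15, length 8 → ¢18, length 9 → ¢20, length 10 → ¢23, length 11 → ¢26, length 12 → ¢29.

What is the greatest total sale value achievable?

30

Build R[k] bottom-up: R[k] = max over allowed piece i of (p[i] + R[k−i]).
R[1] = 2
R[2] = max(2+2, 5+0) = 5
R[3] = max(2+5, 5+2, 7+0) = 7
R[4] = max(2+7, 5+5, 7+2, 10+0) = 10
R[5] = max(2+10, 5+7, 7+5, 10+2, 12+0) = 12
R[6] = max(2+12, 5+10, 7+7, 10+5, 12+2, 13+0) = 15
R[7] = max(2+15, 5+12, 7+10, …, 13+2, 15+0) = 17
R[8] = max(2+17, 5+15, 7+12, …, 15+2, 18+0) = 20
R[9] = max(2+20, 5+17, 7+15, …, 18+2, 20+0) = 22
R[10] = max(2+22, 5+20, 7+17, …, 20+2, 23+0) = 25
R[11] = max(2+25, 5+22, 7+20, …, 23+2, 26+0) = 27
R[12] = max(2+27, 5+25, 7+22, …, 26+2, 29+0) = 30
One optimal cutting: 2 + 2 + 2 + 2 + 2 + 2 → ¢5 + ¢5 + ¢5 + ¢5 + ¢5 + ¢5 = ¢30.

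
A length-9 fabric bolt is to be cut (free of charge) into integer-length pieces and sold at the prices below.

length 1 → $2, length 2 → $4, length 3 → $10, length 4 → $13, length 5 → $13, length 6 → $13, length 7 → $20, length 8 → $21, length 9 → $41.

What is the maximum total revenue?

41

Consider every possible first cut. best[k] is the best of p[i]+best[k−i] over all sellable i≤k.
best[1] = 2
best[2] = 4  (first piece 1, then best[1]=2)
best[3] = 10
best[4] = 13
best[5] = 15  (first piece 1, then best[4]=13)
best[6] = 20  (first piece 3, then best[3]=10)
best[7] = 23  (first piece 3, then best[4]=13)
best[8] = 26  (first piece 4, then best[4]=13)
best[9] = 41
Best is to sell the whole 9-yard piece uncut for $41.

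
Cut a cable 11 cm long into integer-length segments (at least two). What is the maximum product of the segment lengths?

Fill g[k] for k=2..11: at each k try every first piece i and multiply by the better of (k−i) uncut or g[k−i].
g[2] = 1×max(1,0) = 1×1 = 1
g[3] = max(1×2, 2×1) = 2
g[4] = max(1×3, 2×2, 3×1) = 4
g[5] = max(1×4, 2×3, 3×2, 4×1) = 6
g[6] = max(1×6, 2×4, 3×3, 4×2, 5×1) = 9
g[7] = max(1×9, 2×6, 3×4, 4×3, 5×2, 6×1) = 12
g[8] = max(1×12, 2×9, 3×6, …, 6×2, 7×1) = 18
g[9] = max(1×18, 2×12, 3×9, …, 7×2, 8×1) = 27
g[10] = max(1×27, 2×18, 3×12, …, 8×2, 9×1) = 36
g[11] = max(1×36, 2×27, 3×18, …, 9×2, 10×1) = 54
One optimal split: 3 + 3 + 3 + 2; product 3×3×3×2 = 54.

54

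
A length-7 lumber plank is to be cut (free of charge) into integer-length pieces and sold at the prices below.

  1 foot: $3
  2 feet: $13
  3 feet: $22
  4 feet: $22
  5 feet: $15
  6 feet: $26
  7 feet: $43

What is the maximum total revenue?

Let best[k] be the best obtainable value from length k. For each k, try every first piece i and keep the best of price[i] + best[k−i].
best[1] = 3
best[2] = max(3+3, 13+0) = 13
best[3] = max(3+13, 13+3, 22+0) = 22
best[4] = max(3+22, 13+13, 22+3, 22+0) = 26
best[5] = max(3+26, 13+22, 22+13, 22+3, 15+0) = 35
best[6] = max(3+35, 13+26, 22+22, 22+13, 15+3, 26+0) = 44
best[7] = max(3+44, 13+35, 22+26, …, 26+3, 43+0) = 48
One optimal cutting: 3 + 2 + 2 → $22 + $13 + $13 = $48.

48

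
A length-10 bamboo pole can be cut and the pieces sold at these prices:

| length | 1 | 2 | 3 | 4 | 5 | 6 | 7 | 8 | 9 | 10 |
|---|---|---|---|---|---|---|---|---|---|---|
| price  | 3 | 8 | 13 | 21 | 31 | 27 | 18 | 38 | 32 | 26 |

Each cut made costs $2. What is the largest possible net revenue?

Let r[k] be the best obtainable value from length k. For each k, try every first piece i and keep the best of price[i] + r[k−i] minus the 2 cut fee when i<k.
r[1] = 3
r[2] = max(3+3-2, 8+0) = 8
r[3] = max(3+8-2, 8+3-2, 13+0) = 13
r[4] = max(3+13-2, 8+8-2, 13+3-2, 21+0) = 21
r[5] = max(3+21-2, 8+13-2, 13+8-2, 21+3-2, 31+0) = 31
r[6] = max(3+31-2, 8+21-2, 13+13-2, 21+8-2, 31+3-2, 27+0) = 32
r[7] = max(3+32-2, 8+31-2, 13+21-2, …, 27+3-2, 18+0) = 37
r[8] = max(3+37-2, 8+32-2, 13+31-2, …, 18+3-2, 38+0) = 42
r[9] = max(3+42-2, 8+37-2, 13+32-2, …, 38+3-2, 32+0) = 50
r[10] = max(3+50-2, 8+42-2, 13+37-2, …, 32+3-2, 26+0) = 60
One optimal plan: pieces 5 + 5 (1 cut) → $62 − $2 = $60.

60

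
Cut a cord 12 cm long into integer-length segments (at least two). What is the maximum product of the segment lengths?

81

Let P[k] be the best product for length k (with at least one cut). For each first piece i, the rest contributes max(k−i, P[k−i]).
P[2] = 1*max(1,0) = 1*1 = 1
P[3] = max(1*2, 2*1) = 2
P[4] = max(1*3, 2*2, 3*1) = 4
P[5] = max(1*4, 2*3, 3*2, 4*1) = 6
P[6] = max(1*6, 2*4, 3*3, 4*2, 5*1) = 9
P[7] = max(1*9, 2*6, 3*4, 4*3, 5*2, 6*1) = 12
P[8] = max(1*12, 2*9, 3*6, …, 6*2, 7*1) = 18
P[9] = max(1*18, 2*12, 3*9, …, 7*2, 8*1) = 27
P[10] = max(1*27, 2*18, 3*12, …, 8*2, 9*1) = 36
P[11] = max(1*36, 2*27, 3*18, …, 9*2, 10*1) = 54
P[12] = max(1*54, 2*36, 3*27, …, 10*2, 11*1) = 81
One optimal split: 3 + 3 + 3 + 3; product 3*3*3*3 = 81.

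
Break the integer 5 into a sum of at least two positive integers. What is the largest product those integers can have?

Let prod[k] be the best product for length k (with at least one cut). For each first piece i, the rest contributes max(k−i, prod[k−i]).
prod[2] = 1*max(1,0) = 1*1 = 1
prod[3] = 1*max(2,1) = 1*2 = 2
prod[4] = 2*max(2,1) = 2*2 = 4
prod[5] = 2*max(3,2) = 2*3 = 6
One optimal split: 3 + 2; product 3*2 = 6.

6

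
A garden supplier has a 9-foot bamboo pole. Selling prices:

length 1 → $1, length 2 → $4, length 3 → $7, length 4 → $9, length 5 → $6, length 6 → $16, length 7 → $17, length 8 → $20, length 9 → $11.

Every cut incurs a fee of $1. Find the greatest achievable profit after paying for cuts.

Consider every possible first cut. net[k] is the best of p[i]+net[k−i] over all sellable i≤k, charging 1 whenever i<k.
net[1] = 1
net[2] = max(1+1-1, 4+0) = 4
net[3] = max(1+4-1, 4+1-1, 7+0) = 7
net[4] = max(1+7-1, 4+4-1, 7+1-1, 9+0) = 9
net[5] = max(1+9-1, 4+7-1, 7+4-1, 9+1-1, 6+0) = 10
net[6] = max(1+10-1, 4+9-1, 7+7-1, 9+4-1, 6+1-1, 16+0) = 16
net[7] = max(1+16-1, 4+10-1, 7+9-1, …, 16+1-1, 17+0) = 17
net[8] = max(1+17-1, 4+16-1, 7+10-1, …, 17+1-1, 20+0) = 20
net[9] = max(1+20-1, 4+17-1, 7+16-1, …, 20+1-1, 11+0) = 22
One optimal plan: pieces 6 + 3 (1 cut) → $23 − $1 = $22.

22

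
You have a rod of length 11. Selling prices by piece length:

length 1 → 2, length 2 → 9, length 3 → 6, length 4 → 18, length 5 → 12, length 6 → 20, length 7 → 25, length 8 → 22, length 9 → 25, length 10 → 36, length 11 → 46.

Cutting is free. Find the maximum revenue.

47

Consider every possible first cut. r[k] is the best of p[i]+r[k−i] over all sellable i≤k.
r[1] = 2
r[2] = 9
r[3] = 11  (first piece 1, then r[2]=9)
r[4] = 18  (first piece 2, then r[2]=9)
r[5] = 20  (first piece 1, then r[4]=18)
r[6] = 27  (first piece 2, then r[4]=18)
r[7] = 29  (first piece 1, then r[6]=27)
r[8] = 36  (first piece 2, then r[6]=27)
r[9] = 38  (first piece 1, then r[8]=36)
r[10] = 45  (first piece 2, then r[8]=36)
r[11] = 47  (first piece 1, then r[10]=45)
One optimal cutting: 2 + 2 + 2 + 2 + 2 + 1 → 9 + 9 + 9 + 9 + 9 + 2 = 47.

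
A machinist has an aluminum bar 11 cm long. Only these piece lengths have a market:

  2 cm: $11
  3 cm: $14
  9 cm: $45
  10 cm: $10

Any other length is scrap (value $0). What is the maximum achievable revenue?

Let best[k] be the best obtainable value from length k. For each k, try every first piece i and keep the best of price[i] + best[k−i].
best[1] = 0
best[2] = 11
best[3] = 14
best[4] = 22  (first piece 2, then best[2]=11)
best[5] = 25  (first piece 2, then best[3]=14)
best[6] = 33  (first piece 2, then best[4]=22)
best[7] = 36  (first piece 2, then best[5]=25)
best[8] = 44  (first piece 2, then best[6]=33)
best[9] = 47  (first piece 2, then best[7]=36)
best[10] = 55  (first piece 2, then best[8]=44)
best[11] = 58  (first piece 2, then best[9]=47)
One optimal cutting: 3 + 2 + 2 + 2 + 2 → $58.

58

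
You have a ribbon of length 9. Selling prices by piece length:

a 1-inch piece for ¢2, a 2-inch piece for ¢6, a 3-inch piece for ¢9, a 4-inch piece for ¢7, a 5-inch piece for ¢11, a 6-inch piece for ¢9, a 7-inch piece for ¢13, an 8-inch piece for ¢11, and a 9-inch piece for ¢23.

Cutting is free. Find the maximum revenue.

27

Consider every possible first cut. best[k] is the best of p[i]+best[k−i] over all sellable i≤k.
best[1] = 2
best[2] = max(2+2, 6+0) = 6
best[3] = max(2+6, 6+2, 9+0) = 9
best[4] = max(2+9, 6+6, 9+2, 7+0) = 12
best[5] = max(2+12, 6+9, 9+6, 7+2, 11+0) = 15
best[6] = max(2+15, 6+12, 9+9, 7+6, 11+2, 9+0) = 18
best[7] = max(2+18, 6+15, 9+12, …, 9+2, 13+0) = 21
best[8] = max(2+21, 6+18, 9+15, …, 13+2, 11+0) = 24
best[9] = max(2+24, 6+21, 9+18, …, 11+2, 23+0) = 27
One optimal cutting: 3 + 2 + 2 + 2 → ¢9 + ¢6 + ¢6 + ¢6 = ¢27.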